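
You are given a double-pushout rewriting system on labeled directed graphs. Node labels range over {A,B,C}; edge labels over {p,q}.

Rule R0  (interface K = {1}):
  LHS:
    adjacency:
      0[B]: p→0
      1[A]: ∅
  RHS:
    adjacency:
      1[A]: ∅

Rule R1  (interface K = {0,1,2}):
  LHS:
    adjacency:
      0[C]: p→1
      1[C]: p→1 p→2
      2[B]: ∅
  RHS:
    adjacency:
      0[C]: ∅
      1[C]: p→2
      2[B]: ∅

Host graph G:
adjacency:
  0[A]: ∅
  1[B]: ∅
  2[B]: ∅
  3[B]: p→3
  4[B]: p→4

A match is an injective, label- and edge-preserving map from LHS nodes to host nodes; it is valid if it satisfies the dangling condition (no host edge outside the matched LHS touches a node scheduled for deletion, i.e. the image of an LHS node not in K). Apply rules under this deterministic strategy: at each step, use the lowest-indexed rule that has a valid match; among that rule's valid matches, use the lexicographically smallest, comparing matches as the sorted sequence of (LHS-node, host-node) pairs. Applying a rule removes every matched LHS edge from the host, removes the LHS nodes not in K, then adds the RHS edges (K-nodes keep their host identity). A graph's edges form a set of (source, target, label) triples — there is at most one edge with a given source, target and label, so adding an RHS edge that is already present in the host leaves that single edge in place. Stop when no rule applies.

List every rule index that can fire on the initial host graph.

R0: 2 valid matches — {0↦3, 1↦0}, {0↦4, 1↦0}
R1: no valid match — LHS pattern not found

Answer: [R0]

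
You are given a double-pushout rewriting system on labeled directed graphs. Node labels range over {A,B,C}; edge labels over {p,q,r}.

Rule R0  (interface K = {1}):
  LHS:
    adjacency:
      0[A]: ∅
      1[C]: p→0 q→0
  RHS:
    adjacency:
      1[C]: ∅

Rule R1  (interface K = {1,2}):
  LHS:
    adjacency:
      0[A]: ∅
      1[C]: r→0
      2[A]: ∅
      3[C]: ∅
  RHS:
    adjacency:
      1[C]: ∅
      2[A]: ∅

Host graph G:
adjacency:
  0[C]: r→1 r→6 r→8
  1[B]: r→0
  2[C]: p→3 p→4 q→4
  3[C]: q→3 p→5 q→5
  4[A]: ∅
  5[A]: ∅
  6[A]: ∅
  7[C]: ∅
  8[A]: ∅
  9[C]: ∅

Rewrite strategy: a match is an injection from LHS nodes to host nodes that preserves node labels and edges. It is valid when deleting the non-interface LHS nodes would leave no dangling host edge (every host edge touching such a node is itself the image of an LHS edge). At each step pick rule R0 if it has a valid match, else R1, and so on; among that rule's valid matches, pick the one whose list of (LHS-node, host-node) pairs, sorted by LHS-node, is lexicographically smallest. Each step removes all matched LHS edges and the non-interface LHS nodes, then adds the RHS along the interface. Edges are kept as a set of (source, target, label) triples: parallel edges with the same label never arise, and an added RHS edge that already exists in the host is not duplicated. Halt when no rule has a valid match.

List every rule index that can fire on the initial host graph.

Answer: [R0,R1]

Rewrite trace:
R0: 2 valid matches — {0↦4, 1↦2}, {0↦5, 1↦3}
R1: 12 valid matches — {0↦6, 1↦0, 2↦4, 3↦7}, {0↦6, 1↦0, 2↦4, 3↦9}, {0↦6, 1↦0, 2↦5, 3↦7} (+9 more)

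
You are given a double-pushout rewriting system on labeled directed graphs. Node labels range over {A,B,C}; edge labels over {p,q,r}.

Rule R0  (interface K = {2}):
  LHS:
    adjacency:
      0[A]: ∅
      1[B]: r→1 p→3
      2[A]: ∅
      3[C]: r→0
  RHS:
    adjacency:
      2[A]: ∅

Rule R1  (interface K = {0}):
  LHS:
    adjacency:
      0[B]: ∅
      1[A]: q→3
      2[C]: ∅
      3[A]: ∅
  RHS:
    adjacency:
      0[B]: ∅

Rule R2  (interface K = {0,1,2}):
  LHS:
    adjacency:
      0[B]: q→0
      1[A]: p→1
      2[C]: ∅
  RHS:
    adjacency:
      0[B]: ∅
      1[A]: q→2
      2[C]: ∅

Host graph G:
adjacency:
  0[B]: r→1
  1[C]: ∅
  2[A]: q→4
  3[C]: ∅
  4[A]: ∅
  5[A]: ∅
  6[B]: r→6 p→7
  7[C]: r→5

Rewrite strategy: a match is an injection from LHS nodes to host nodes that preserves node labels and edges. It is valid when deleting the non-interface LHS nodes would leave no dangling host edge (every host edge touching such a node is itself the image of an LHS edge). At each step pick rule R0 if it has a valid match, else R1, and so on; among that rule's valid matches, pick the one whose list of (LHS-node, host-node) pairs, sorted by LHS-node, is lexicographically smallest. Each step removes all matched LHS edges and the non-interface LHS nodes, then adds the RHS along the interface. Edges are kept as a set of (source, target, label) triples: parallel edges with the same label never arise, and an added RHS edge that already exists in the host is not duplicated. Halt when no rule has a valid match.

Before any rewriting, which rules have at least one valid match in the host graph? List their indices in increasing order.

R0: 2 valid matches — {0↦5, 1↦6, 2↦2, 3↦7}, {0↦5, 1↦6, 2↦4, 3↦7}
R1: 2 valid matches — {0↦0, 1↦2, 2↦3, 3↦4}, {0↦6, 1↦2, 2↦3, 3↦4}
R2: no valid match — LHS pattern not found

Answer: [R0,R1]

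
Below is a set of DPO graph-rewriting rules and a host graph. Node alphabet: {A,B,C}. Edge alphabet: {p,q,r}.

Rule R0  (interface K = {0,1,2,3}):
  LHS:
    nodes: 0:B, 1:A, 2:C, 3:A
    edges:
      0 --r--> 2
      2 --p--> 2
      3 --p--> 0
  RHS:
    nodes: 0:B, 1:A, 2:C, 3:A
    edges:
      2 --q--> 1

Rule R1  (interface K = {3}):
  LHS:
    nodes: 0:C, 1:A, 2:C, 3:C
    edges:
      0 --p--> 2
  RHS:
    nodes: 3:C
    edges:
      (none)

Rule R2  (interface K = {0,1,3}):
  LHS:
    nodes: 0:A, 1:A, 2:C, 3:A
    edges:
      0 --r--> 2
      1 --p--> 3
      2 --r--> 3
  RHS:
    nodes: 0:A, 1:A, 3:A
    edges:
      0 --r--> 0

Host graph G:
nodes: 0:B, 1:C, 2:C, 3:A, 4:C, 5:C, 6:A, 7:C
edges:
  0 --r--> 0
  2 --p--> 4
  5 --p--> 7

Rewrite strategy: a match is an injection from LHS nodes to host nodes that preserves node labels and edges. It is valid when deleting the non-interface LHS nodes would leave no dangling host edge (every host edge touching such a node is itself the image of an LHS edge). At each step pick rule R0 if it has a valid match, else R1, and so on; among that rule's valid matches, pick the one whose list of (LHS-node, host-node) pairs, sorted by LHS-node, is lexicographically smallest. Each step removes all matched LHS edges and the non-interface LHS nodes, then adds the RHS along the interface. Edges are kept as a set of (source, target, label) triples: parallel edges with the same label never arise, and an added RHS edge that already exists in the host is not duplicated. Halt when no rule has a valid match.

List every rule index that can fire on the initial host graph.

R0: no valid match — LHS pattern not found
R1: 12 valid matches — {0↦2, 1↦3, 2↦4, 3↦1}, {0↦2, 1↦3, 2↦4, 3↦5}, {0↦2, 1↦3, 2↦4, 3↦7} (+9 more)
R2: no valid match — LHS pattern not found

Answer: [R1]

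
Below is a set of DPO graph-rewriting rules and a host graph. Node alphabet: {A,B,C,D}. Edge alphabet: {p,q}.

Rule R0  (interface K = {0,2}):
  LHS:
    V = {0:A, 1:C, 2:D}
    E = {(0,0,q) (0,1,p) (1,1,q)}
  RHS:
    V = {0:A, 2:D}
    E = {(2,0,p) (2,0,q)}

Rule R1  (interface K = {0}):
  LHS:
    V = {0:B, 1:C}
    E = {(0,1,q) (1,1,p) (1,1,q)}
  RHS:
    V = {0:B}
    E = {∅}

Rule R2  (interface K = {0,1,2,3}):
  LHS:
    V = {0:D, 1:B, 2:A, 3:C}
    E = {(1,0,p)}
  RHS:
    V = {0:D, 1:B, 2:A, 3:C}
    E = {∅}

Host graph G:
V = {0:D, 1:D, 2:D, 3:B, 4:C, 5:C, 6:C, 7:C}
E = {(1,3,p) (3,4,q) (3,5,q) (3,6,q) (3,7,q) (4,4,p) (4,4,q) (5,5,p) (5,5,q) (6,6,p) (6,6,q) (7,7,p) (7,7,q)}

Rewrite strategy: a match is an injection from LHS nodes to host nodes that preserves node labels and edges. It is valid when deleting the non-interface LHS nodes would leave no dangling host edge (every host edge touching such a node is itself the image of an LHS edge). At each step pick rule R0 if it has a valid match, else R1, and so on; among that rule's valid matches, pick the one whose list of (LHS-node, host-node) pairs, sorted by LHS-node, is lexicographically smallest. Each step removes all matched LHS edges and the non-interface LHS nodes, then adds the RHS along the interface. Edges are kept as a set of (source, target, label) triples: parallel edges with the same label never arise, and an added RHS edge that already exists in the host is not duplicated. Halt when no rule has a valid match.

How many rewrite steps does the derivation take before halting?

Answer: 4

Steps:
start.  V:8 E:13  edges: 1-p->3 3-q->4 3-q->5 3-q->6 3-q->7 4-p->4 4-q->4 5-p->5 5-q->5 6-p->6 6-q->6 7-p->7 7-q->7
1. fire R1 via {0↦3, 1↦4}  →  V:7 E:10  edges: 1-p->3 3-q->5 3-q->6 3-q->7 5-p->5 5-q->5 6-p->6 6-q->6 7-p->7 7-q->7
2. fire R1 via {0↦3, 1↦5}  →  V:6 E:7  edges: 1-p->3 3-q->6 3-q->7 6-p->6 6-q->6 7-p->7 7-q->7
3. fire R1 via {0↦3, 1↦6}  →  V:5 E:4  edges: 1-p->3 3-q->7 7-p->7 7-q->7
4. fire R1 via {0↦3, 1↦7}  →  V:4 E:1  edges: 1-p->3
halt: no rule applies after step 4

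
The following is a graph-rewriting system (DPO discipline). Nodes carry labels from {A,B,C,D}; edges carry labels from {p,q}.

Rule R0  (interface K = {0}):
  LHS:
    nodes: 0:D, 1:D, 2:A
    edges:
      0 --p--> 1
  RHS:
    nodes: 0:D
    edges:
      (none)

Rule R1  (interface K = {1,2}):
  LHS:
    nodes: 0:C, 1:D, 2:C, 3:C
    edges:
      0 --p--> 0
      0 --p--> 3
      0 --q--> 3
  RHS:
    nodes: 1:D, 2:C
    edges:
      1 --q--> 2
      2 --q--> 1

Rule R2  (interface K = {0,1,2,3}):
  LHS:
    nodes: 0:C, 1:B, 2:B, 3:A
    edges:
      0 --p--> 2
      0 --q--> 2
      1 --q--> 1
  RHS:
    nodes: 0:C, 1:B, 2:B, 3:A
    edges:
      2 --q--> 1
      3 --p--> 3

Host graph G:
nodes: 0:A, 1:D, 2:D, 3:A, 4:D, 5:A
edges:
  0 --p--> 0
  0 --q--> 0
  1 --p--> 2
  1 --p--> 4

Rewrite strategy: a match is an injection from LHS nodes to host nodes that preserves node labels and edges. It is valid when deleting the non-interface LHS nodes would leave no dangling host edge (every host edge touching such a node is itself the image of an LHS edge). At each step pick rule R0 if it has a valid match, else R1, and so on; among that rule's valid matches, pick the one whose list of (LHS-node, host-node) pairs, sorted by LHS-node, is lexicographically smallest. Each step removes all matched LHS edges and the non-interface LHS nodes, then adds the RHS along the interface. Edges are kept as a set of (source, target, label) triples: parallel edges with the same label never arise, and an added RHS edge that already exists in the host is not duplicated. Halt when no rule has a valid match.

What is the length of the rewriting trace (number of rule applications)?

Answer: 2

Rewrite trace:
start.  V:6 E:4  edges: 0-p->0 0-q->0 1-p->2 1-p->4
1. fire R0 via {0↦1, 1↦2, 2↦3}  →  V:4 E:3  edges: 0-p->0 0-q->0 1-p->4
2. fire R0 via {0↦1, 1↦4, 2↦5}  →  V:2 E:2  edges: 0-p->0 0-q->0
normal form: no rule applies after step 2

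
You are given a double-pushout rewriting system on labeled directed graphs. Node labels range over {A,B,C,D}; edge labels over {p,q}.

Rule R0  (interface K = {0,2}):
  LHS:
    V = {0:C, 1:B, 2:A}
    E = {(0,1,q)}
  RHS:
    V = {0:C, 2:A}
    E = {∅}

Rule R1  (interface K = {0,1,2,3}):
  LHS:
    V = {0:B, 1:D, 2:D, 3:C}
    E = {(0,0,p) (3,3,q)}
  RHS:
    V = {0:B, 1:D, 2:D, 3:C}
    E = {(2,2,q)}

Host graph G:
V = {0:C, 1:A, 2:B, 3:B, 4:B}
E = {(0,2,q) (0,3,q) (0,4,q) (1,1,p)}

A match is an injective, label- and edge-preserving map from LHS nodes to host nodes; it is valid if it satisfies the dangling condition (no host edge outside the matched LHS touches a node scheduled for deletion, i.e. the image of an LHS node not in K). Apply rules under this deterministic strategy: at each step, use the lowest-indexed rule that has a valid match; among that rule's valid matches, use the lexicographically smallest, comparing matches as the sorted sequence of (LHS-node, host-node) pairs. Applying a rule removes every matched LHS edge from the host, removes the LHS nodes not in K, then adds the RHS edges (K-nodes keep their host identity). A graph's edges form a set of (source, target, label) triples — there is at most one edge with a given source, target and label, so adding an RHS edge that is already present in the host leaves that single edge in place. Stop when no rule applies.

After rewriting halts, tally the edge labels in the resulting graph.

initial: |V|=5 |E|=4  E = 0-q->2 0-q->3 0-q->4 1-p->1
step 1: apply R0 at {0↦0, 1↦2, 2↦1}  → |V|=4 |E|=3  E = 0-q->3 0-q->4 1-p->1
step 2: apply R0 at {0↦0, 1↦3, 2↦1}  → |V|=3 |E|=2  E = 0-q->4 1-p->1
step 3: apply R0 at {0↦0, 1↦4, 2↦1}  → |V|=2 |E|=1  E = 1-p->1
halt: no rule applies after step 3
NF edges: [(1, 1, 'p')]

Answer: p:1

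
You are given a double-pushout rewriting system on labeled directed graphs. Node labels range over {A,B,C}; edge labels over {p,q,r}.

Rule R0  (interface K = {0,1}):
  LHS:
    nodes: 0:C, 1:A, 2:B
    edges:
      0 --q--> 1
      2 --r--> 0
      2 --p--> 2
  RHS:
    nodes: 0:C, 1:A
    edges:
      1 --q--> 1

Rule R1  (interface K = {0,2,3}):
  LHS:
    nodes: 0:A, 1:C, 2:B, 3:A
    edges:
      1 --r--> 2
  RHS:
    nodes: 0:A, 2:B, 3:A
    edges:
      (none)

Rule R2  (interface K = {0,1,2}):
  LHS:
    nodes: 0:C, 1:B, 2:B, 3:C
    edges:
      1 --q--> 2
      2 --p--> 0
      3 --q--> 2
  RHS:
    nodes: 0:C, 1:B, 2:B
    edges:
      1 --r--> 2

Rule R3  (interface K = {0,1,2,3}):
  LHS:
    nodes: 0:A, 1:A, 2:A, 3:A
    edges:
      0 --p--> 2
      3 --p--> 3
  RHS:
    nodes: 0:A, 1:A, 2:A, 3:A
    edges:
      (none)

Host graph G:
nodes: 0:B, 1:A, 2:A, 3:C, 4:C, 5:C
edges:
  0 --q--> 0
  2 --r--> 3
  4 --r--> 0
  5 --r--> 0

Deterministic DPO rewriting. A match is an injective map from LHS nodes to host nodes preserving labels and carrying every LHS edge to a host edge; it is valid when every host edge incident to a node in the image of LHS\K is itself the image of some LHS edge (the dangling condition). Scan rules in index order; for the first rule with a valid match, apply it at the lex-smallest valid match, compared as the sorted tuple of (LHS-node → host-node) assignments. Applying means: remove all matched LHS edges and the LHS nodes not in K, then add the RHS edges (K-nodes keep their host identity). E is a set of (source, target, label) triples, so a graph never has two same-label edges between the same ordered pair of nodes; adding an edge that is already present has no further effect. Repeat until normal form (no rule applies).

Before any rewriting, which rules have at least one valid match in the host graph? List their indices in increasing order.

Answer: [R1]

Rewrite trace:
R0: no valid match — LHS pattern not found
R1: 4 valid matches — {0↦1, 1↦4, 2↦0, 3↦2}, {0↦1, 1↦5, 2↦0, 3↦2}, {0↦2, 1↦4, 2↦0, 3↦1} (+1 more)
R2: no valid match — LHS pattern not found
R3: no valid match — LHS pattern not found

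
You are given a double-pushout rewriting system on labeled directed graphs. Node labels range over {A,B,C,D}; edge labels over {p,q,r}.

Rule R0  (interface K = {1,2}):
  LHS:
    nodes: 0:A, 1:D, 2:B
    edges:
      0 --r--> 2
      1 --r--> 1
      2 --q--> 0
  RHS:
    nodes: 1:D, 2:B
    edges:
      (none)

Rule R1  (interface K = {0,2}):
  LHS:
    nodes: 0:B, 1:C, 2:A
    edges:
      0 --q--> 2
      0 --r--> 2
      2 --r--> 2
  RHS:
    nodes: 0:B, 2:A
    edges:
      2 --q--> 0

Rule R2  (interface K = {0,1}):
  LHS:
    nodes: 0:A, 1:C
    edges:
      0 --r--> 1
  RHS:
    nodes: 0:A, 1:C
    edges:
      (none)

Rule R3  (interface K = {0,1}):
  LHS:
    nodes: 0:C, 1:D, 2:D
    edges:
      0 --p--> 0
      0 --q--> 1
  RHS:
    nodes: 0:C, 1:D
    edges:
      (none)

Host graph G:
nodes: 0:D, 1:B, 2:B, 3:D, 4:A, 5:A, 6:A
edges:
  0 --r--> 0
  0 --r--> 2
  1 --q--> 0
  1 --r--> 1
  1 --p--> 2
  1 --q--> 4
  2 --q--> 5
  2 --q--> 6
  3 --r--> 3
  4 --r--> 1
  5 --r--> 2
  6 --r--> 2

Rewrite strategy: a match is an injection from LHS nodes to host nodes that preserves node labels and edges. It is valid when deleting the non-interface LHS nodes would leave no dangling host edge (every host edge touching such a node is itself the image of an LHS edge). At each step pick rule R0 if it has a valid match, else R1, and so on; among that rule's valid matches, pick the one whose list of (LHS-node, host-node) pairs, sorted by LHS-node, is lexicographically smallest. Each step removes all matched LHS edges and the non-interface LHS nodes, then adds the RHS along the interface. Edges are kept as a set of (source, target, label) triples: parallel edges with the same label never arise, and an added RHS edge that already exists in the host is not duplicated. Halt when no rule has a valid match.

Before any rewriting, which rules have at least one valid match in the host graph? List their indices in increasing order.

R0: 6 valid matches — {0↦4, 1↦0, 2↦1}, {0↦4, 1↦3, 2↦1}, {0↦5, 1↦0, 2↦2} (+3 more)
R1: no valid match — LHS pattern not found
R2: no valid match — LHS pattern not found
R3: no valid match — LHS pattern not found

Answer: [R0]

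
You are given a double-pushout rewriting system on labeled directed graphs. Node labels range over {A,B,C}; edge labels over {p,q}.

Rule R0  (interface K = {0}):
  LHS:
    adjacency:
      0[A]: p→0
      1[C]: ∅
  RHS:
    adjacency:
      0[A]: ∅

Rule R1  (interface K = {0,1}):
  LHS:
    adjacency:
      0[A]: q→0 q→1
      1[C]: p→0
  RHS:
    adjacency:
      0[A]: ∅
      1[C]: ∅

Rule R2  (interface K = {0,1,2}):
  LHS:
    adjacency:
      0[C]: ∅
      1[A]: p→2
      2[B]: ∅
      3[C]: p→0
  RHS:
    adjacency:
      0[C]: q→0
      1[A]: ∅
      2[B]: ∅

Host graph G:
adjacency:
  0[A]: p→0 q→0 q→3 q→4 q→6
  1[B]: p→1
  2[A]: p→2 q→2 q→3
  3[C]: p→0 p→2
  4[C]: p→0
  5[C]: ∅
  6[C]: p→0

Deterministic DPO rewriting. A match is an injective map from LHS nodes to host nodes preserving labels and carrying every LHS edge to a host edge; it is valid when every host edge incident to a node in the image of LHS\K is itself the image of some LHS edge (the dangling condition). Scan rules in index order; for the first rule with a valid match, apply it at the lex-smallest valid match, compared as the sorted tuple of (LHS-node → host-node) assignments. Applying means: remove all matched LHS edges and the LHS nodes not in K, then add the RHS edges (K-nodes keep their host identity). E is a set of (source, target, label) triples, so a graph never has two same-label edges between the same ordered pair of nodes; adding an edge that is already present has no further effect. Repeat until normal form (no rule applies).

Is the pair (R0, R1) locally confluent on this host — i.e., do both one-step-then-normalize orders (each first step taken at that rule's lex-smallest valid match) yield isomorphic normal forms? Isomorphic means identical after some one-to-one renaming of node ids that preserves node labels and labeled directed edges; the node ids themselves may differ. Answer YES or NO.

branch R0-first: apply at {0↦0, 1↦5} → |E|=12, then 3 more step(s) → NF |V|=5 |E|=5 V={0:A, 1:B, 2:A, 4:C, 6:C} E=0-q->4 0-q->6 1-p->1 4-p->0 6-p->0
branch R1-first: apply at {0↦0, 1↦3} → |E|=10, then 3 more step(s) → NF |V|=5 |E|=5 V={0:A, 1:B, 2:A, 4:C, 6:C} E=0-q->4 0-q->6 1-p->1 4-p->0 6-p->0
graphs isomorphic (equal up to label-preserving node renaming)

Answer: YES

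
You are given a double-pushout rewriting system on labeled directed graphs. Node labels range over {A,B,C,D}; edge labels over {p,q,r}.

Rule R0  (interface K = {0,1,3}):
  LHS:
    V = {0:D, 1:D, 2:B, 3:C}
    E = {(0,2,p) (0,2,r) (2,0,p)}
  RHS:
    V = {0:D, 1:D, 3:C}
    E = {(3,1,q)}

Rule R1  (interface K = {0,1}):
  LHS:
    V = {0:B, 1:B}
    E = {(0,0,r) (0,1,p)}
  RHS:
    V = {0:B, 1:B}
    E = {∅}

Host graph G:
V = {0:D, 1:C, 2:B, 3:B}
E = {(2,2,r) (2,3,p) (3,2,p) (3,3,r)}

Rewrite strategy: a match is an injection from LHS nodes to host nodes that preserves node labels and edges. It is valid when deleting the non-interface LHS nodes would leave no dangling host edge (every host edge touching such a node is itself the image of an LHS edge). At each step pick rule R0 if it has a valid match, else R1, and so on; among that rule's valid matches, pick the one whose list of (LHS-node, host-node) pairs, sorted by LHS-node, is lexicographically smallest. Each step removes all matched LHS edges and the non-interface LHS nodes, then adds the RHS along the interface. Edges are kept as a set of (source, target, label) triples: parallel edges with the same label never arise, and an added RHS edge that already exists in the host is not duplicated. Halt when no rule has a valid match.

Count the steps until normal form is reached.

start.  V:4 E:4  edges: 2-r->2 2-p->3 3-p->2 3-r->3
1. fire R1 via {0↦2, 1↦3}  →  V:4 E:2  edges: 3-p->2 3-r->3
2. fire R1 via {0↦3, 1↦2}  →  V:4 E:0  edges: ∅
normal form: no rule applies after step 2

Answer: 2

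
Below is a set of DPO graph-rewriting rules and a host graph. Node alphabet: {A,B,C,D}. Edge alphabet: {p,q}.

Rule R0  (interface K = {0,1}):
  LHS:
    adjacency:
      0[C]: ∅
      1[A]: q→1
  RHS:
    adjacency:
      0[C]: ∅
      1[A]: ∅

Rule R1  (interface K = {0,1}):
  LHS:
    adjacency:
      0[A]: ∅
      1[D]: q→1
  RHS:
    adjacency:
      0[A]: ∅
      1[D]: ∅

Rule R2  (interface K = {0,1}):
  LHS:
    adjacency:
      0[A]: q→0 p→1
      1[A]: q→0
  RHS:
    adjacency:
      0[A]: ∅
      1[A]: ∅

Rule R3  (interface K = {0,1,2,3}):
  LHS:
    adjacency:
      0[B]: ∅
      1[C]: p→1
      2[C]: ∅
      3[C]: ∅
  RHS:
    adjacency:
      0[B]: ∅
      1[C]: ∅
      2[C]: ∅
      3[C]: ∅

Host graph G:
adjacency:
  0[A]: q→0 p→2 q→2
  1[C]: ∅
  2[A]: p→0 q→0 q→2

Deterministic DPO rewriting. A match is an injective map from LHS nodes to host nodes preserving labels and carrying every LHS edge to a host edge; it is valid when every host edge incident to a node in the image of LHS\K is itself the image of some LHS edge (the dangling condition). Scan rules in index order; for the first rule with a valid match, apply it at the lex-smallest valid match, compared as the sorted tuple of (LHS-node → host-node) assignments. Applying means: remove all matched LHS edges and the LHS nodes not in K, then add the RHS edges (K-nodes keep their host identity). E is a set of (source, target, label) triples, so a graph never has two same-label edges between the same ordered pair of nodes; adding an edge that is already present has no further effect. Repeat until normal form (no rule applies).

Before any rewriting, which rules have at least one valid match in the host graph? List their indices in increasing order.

R0: 2 valid matches — {0↦1, 1↦0}, {0↦1, 1↦2}
R1: no valid match — LHS pattern not found
R2: 2 valid matches — {0↦0, 1↦2}, {0↦2, 1↦0}
R3: no valid match — LHS pattern not found

Answer: [R0,R2]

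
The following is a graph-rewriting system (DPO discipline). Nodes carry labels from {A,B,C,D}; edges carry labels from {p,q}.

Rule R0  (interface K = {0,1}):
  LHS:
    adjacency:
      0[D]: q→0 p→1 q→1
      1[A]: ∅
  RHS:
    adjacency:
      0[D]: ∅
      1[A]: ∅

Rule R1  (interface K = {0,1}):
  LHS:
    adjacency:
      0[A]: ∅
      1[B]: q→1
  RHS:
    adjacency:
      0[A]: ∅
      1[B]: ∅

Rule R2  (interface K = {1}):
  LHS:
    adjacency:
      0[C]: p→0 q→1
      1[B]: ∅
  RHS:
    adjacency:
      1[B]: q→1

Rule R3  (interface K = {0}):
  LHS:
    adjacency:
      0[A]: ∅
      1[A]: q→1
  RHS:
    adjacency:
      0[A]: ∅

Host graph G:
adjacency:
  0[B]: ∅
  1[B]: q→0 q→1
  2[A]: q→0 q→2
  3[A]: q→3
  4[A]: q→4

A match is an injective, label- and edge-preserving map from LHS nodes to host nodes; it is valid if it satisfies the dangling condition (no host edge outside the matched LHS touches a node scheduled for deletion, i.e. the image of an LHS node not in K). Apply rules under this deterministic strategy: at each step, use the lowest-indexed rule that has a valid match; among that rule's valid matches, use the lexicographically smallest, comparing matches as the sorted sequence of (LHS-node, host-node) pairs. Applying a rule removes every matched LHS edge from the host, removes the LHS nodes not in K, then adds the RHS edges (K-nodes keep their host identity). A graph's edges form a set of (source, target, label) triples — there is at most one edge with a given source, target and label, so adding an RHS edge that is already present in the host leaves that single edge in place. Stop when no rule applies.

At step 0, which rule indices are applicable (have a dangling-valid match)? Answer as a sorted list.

R0: no valid match — LHS pattern not found
R1: 3 valid matches — {0↦2, 1↦1}, {0↦3, 1↦1}, {0↦4, 1↦1}
R2: no valid match — LHS pattern not found
R3: 4 valid matches — {0↦2, 1↦3}, {0↦2, 1↦4}, {0↦3, 1↦4} (+1 more)

Answer: [R1,R3]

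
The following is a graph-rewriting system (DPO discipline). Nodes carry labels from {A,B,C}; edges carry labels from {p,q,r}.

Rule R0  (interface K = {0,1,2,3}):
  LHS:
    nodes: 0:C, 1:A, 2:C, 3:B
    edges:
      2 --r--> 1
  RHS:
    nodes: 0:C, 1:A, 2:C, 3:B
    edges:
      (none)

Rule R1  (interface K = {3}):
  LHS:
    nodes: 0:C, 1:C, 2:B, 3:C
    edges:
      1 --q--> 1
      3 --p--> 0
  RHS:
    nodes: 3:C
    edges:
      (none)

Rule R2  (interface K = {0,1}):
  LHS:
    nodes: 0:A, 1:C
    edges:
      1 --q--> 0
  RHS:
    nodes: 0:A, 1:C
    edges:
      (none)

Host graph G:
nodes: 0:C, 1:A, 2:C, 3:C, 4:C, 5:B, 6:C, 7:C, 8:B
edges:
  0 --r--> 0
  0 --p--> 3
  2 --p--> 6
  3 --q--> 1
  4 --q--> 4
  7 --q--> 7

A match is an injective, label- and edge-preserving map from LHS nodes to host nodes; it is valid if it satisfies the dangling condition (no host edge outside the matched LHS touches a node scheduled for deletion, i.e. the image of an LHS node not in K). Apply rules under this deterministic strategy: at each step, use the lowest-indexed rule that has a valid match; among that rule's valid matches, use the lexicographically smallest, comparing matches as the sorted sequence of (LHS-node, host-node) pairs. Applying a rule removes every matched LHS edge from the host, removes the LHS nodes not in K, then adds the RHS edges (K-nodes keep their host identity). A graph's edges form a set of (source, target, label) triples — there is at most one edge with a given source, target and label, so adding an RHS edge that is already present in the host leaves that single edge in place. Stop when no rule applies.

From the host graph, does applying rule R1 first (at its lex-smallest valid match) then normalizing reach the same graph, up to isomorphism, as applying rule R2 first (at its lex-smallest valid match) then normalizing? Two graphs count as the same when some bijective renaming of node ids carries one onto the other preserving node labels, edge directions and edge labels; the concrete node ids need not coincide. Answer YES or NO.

branch R1-first: apply at {0↦6, 1↦4, 2↦5, 3↦2} → |E|=4, then 2 more step(s) → NF |V|=3 |E|=1 V={0:C, 1:A, 2:C} E=0-r->0
branch R2-first: apply at {0↦1, 1↦3} → |E|=5, then 2 more step(s) → NF |V|=3 |E|=1 V={0:C, 1:A, 2:C} E=0-r->0
graphs isomorphic (equal up to label-preserving node renaming)

Answer: YES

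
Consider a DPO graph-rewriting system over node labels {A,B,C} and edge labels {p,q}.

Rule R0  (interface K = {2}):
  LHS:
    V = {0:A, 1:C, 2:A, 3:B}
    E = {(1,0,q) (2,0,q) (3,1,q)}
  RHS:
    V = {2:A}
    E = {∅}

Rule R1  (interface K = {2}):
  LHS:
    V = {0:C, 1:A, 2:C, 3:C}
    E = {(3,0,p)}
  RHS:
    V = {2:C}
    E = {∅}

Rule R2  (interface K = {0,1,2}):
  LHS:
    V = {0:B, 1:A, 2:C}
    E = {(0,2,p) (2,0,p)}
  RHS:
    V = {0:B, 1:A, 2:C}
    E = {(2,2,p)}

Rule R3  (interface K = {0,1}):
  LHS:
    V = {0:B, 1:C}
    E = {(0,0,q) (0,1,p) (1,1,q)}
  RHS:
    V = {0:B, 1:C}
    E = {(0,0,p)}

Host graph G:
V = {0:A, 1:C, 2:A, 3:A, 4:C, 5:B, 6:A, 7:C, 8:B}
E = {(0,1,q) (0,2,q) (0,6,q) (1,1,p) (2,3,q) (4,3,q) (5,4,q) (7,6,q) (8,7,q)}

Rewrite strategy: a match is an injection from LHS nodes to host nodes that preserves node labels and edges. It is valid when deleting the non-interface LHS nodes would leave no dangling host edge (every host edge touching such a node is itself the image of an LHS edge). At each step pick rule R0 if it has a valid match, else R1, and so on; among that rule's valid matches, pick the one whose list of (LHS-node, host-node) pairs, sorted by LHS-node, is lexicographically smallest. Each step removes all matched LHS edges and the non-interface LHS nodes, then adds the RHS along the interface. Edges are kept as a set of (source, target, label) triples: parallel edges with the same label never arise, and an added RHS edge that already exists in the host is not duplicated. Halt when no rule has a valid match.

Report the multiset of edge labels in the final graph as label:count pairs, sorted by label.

Answer: p:1 q:2

Rewrite trace:
[0] host  ⇒  9 nodes, 9 edges  {0-q->1 0-q->2 0-q->6 1-p->1 2-q->3 4-q->3 5-q->4 7-q->6 8-q->7}
[1] R0 @ {0↦3, 1↦4, 2↦2, 3↦5}  ⇒  6 nodes, 6 edges  {0-q->1 0-q->2 0-q->6 1-p->1 7-q->6 8-q->7}
[2] R0 @ {0↦6, 1↦7, 2↦0, 3↦8}  ⇒  3 nodes, 3 edges  {0-q->1 0-q->2 1-p->1}
final graph: no rule applies after step 2
NF edges: [(0, 1, 'q'), (0, 2, 'q'), (1, 1, 'p')]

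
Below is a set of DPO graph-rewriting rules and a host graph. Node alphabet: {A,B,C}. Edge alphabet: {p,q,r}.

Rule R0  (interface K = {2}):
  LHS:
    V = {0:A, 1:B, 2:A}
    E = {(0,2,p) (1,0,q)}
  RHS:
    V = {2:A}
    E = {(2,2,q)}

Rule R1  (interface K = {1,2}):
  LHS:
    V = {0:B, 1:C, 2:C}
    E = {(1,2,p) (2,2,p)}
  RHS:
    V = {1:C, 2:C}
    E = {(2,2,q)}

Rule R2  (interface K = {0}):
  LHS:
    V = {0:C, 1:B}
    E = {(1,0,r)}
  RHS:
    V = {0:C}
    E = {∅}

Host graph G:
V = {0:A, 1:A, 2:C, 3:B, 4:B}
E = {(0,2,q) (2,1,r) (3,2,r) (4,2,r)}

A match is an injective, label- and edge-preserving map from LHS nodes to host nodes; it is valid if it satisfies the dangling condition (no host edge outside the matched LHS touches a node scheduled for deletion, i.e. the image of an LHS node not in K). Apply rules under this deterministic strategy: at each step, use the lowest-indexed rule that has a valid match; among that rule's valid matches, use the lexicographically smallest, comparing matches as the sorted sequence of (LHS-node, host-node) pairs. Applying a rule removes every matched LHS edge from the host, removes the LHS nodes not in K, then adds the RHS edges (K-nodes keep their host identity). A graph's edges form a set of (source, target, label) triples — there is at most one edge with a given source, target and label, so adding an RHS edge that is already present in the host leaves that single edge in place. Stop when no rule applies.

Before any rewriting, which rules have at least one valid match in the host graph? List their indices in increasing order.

Answer: [R2]

Rewrite trace:
R0: no valid match — LHS pattern not found
R1: no valid match — LHS pattern not found
R2: 2 valid matches — {0↦2, 1↦3}, {0↦2, 1↦4}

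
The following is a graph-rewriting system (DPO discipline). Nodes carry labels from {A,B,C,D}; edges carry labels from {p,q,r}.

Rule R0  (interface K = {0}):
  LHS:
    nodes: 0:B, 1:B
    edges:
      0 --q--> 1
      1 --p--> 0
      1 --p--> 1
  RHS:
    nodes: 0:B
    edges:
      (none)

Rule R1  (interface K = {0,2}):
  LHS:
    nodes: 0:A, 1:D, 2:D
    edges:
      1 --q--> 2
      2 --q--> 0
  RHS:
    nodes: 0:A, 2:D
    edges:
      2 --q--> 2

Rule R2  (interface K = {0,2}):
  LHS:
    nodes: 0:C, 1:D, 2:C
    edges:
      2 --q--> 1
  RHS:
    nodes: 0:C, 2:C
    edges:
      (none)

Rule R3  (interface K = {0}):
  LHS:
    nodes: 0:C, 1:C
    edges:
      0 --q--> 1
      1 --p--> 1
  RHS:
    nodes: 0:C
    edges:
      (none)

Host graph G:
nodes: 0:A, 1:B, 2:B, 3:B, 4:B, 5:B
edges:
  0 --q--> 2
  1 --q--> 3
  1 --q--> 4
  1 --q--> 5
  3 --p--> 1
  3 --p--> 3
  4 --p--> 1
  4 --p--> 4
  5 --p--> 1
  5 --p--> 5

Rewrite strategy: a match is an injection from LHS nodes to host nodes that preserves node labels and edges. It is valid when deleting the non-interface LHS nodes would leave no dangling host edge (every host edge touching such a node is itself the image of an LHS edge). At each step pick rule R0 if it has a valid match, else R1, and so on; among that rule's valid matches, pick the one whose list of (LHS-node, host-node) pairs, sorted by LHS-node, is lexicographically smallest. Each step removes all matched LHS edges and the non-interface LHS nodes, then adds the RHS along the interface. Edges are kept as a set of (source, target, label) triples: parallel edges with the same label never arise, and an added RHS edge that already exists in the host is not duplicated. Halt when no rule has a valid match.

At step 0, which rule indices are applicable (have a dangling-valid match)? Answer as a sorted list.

R0: 3 valid matches — {0↦1, 1↦3}, {0↦1, 1↦4}, {0↦1, 1↦5}
R1: no valid match — LHS pattern not found
R2: no valid match — LHS pattern not found
R3: no valid match — LHS pattern not found

Answer: [R0]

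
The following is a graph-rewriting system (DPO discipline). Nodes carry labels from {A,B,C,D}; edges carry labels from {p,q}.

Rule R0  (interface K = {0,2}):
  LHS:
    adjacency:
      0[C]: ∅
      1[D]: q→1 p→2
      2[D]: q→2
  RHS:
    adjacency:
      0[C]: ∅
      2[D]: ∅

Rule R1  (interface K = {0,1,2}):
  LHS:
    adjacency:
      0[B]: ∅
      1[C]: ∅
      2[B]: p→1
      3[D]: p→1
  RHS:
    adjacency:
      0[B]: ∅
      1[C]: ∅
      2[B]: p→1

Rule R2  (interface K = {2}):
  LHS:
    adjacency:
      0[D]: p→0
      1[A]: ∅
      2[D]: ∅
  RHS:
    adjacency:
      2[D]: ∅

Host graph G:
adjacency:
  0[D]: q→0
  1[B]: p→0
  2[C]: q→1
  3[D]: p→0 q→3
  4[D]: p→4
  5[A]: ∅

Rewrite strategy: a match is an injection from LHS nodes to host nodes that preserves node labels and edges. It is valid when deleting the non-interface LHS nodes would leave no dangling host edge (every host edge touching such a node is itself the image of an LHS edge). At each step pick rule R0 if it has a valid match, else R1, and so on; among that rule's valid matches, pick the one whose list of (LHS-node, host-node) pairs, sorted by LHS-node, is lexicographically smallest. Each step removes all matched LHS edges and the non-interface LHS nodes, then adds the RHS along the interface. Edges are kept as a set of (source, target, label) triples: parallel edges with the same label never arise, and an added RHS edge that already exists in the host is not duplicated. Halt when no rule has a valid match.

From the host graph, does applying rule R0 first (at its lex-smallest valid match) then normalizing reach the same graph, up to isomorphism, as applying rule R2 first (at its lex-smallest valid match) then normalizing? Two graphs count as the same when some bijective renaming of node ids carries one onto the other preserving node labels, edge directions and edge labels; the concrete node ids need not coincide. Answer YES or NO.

Answer: YES

Derivation:
branch R0-first: apply at {0↦2, 1↦3, 2↦0} → |E|=3, then 1 more step(s) → NF |V|=3 |E|=2 V={0:D, 1:B, 2:C} E=1-p->0 2-q->1
branch R2-first: apply at {0↦4, 1↦5, 2↦0} → |E|=5, then 1 more step(s) → NF |V|=3 |E|=2 V={0:D, 1:B, 2:C} E=1-p->0 2-q->1
graphs isomorphic (equal up to label-preserving node renaming)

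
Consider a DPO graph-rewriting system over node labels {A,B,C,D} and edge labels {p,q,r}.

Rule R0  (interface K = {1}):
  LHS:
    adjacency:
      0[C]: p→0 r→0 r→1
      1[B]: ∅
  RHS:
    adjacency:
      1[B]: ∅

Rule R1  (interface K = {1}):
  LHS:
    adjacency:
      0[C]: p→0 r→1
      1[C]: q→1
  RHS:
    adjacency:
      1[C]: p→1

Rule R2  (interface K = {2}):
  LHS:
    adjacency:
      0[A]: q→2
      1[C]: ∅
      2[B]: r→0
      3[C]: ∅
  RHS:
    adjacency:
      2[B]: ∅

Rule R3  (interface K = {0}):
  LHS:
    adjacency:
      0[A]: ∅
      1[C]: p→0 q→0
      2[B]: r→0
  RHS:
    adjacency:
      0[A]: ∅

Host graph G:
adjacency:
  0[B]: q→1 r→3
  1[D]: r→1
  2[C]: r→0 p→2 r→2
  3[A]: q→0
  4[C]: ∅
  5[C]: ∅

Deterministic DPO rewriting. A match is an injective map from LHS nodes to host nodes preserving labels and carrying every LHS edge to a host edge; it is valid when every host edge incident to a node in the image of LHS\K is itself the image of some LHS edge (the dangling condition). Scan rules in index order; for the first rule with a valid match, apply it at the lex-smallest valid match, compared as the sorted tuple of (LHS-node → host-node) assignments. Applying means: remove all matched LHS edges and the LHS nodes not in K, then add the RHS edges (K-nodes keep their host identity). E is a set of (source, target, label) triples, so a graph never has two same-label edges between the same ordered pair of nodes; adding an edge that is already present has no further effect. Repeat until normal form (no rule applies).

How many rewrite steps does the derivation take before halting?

Answer: 2

Steps:
initial: |V|=6 |E|=7  E = 0-q->1 0-r->3 1-r->1 2-r->0 2-p->2 2-r->2 3-q->0
step 1: apply R0 at {0↦2, 1↦0}  → |V|=5 |E|=4  E = 0-q->1 0-r->3 1-r->1 3-q->0
step 2: apply R2 at {0↦3, 1↦4, 2↦0, 3↦5}  → |V|=2 |E|=2  E = 0-q->1 1-r->1
normal form: no rule applies after step 2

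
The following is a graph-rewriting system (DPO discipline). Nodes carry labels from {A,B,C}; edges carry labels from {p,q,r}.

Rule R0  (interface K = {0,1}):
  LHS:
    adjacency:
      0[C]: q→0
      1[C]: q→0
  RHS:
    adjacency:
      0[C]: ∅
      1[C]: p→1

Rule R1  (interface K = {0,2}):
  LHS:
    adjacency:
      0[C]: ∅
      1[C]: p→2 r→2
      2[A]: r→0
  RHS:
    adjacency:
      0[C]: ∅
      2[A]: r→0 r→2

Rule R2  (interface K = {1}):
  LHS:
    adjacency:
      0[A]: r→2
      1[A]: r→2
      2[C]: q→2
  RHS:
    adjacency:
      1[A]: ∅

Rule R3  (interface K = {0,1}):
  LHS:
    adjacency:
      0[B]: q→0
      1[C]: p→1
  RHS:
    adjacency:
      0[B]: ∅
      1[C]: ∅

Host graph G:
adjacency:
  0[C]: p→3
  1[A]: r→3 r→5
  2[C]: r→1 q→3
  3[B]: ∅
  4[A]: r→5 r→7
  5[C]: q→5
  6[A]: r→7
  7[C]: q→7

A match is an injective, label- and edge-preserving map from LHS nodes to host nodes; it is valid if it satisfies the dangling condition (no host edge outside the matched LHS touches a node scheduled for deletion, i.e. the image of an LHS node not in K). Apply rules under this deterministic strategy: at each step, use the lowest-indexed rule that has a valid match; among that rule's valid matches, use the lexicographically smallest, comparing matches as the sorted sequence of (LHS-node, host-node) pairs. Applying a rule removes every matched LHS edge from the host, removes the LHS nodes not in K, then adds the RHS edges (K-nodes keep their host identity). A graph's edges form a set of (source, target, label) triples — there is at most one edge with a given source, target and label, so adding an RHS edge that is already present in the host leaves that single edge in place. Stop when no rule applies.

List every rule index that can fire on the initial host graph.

Answer: [R2]

Derivation:
R0: no valid match — LHS pattern not found
R1: no valid match — LHS pattern not found
R2: 1 valid match — {0↦6, 1↦4, 2↦7}
R3: no valid match — LHS pattern not found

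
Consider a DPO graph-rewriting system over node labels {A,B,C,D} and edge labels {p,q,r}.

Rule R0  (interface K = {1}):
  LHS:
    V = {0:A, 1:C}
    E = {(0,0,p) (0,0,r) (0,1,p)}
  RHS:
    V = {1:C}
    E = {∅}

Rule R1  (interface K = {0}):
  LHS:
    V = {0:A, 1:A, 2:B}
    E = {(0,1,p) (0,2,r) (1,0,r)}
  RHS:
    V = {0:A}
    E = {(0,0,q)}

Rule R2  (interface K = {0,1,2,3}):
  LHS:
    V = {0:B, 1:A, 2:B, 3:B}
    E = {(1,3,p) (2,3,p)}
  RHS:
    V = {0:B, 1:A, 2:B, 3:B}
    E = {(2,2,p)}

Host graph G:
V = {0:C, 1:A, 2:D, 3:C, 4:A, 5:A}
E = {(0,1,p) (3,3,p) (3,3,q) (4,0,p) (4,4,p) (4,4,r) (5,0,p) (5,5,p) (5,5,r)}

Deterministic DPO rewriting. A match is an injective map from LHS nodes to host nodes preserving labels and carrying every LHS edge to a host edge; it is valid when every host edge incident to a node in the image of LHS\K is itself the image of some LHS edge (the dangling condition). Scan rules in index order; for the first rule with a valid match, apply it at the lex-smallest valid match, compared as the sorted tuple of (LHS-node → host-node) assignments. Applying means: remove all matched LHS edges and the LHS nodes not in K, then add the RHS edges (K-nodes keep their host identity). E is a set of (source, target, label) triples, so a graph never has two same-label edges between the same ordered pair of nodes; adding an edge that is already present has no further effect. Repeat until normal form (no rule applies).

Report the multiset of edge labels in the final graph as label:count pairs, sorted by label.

start.  V:6 E:9  edges: 0-p->1 3-p->3 3-q->3 4-p->0 4-p->4 4-r->4 5-p->0 5-p->5 5-r->5
1. fire R0 via {0↦4, 1↦0}  →  V:5 E:6  edges: 0-p->1 3-p->3 3-q->3 5-p->0 5-p->5 5-r->5
2. fire R0 via {0↦5, 1↦0}  →  V:4 E:3  edges: 0-p->1 3-p->3 3-q->3
final graph: no rule applies after step 2
NF edges: [(0, 1, 'p'), (3, 3, 'p'), (3, 3, 'q')]

Answer: p:2 q:1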